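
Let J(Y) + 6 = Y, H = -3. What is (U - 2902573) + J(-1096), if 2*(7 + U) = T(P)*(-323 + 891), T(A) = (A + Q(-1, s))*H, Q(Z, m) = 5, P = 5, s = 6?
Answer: -2912202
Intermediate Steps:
J(Y) = -6 + Y
T(A) = -15 - 3*A (T(A) = (A + 5)*(-3) = (5 + A)*(-3) = -15 - 3*A)
U = -8527 (U = -7 + ((-15 - 3*5)*(-323 + 891))/2 = -7 + ((-15 - 15)*568)/2 = -7 + (-30*568)/2 = -7 + (½)*(-17040) = -7 - 8520 = -8527)
(U - 2902573) + J(-1096) = (-8527 - 2902573) + (-6 - 1096) = -2911100 - 1102 = -2912202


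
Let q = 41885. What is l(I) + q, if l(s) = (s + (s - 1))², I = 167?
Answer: 152774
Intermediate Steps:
l(s) = (-1 + 2*s)² (l(s) = (s + (-1 + s))² = (-1 + 2*s)²)
l(I) + q = (-1 + 2*167)² + 41885 = (-1 + 334)² + 41885 = 333² + 41885 = 110889 + 41885 = 152774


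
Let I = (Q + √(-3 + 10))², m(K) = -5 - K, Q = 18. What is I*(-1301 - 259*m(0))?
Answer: -1986 - 216*√7 ≈ -2557.5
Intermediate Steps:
I = (18 + √7)² (I = (18 + √(-3 + 10))² = (18 + √7)² ≈ 426.25)
I*(-1301 - 259*m(0)) = (18 + √7)²*(-1301 - 259*(-5 - 1*0)) = (18 + √7)²*(-1301 - 259*(-5 + 0)) = (18 + √7)²*(-1301 - 259*(-5)) = (18 + √7)²*(-1301 + 1295) = (18 + √7)²*(-6) = -6*(18 + √7)²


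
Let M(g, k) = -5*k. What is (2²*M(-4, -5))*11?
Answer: 1100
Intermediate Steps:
(2²*M(-4, -5))*11 = (2²*(-5*(-5)))*11 = (4*25)*11 = 100*11 = 1100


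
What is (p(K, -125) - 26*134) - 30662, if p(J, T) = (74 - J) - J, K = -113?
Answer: -33846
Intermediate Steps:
p(J, T) = 74 - 2*J
(p(K, -125) - 26*134) - 30662 = ((74 - 2*(-113)) - 26*134) - 30662 = ((74 + 226) - 3484) - 30662 = (300 - 3484) - 30662 = -3184 - 30662 = -33846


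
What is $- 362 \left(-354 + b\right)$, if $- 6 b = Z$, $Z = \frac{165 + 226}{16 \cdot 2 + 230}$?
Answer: $\frac{100795099}{786} \approx 1.2824 \cdot 10^{5}$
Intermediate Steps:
$Z = \frac{391}{262}$ ($Z = \frac{391}{32 + 230} = \frac{391}{262} \approx 1.4924$)
$b = - \frac{391}{1572}$ ($b = \left(- \frac{1}{6}\right) \frac{391}{262} = - \frac{391}{1572} \approx -0.24873$)
$- 362 \left(-354 + b\right) = - 362 \left(-354 - \frac{391}{1572}\right) = \left(-362\right) \left(- \frac{556879}{1572}\right) = \frac{100795099}{786}$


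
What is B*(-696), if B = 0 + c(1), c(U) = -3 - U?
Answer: 2784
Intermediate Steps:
B = -4 (B = 0 + (-3 - 1*1) = 0 + (-3 - 1) = 0 - 4 = -4)
B*(-696) = -4*(-696) = 2784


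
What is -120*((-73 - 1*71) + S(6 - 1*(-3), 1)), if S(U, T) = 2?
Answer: 17040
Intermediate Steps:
-120*((-73 - 1*71) + S(6 - 1*(-3), 1)) = -120*((-73 - 1*71) + 2) = -120*((-73 - 71) + 2) = -120*(-144 + 2) = -120*(-142) = 17040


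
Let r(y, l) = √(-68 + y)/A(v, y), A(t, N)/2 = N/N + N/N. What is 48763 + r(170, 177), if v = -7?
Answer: 48763 + √102/4 ≈ 48766.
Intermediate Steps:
A(t, N) = 4 (A(t, N) = 2*(N/N + N/N) = 2*(1 + 1) = 2*2 = 4)
r(y, l) = √(-68 + y)/4
48763 + r(170, 177) = 48763 + √(-68 + 170)/4 = 48763 + √102/4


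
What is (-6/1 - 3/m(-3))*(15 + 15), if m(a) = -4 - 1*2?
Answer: -165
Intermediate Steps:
m(a) = -6 (m(a) = -4 - 2 = -6)
(-6/1 - 3/m(-3))*(15 + 15) = (-6/1 - 3/(-6))*(15 + 15) = (-6*1 - 3*(-1/6))*30 = (-6 + 1/2)*30 = -11/2*30 = -165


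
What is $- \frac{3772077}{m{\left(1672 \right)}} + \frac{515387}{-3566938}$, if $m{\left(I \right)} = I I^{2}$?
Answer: $- \frac{1211242578637801}{8336320134298112} \approx -0.1453$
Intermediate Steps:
$m{\left(I \right)} = I^{3}$
$- \frac{3772077}{m{\left(1672 \right)}} + \frac{515387}{-3566938} = - \frac{3772077}{1672^{3}} + \frac{515387}{-3566938} = - \frac{3772077}{4674216448} + 515387 \left(- \frac{1}{3566938}\right) = \left(-3772077\right) \frac{1}{4674216448} - \frac{515387}{3566938} = - \frac{3772077}{4674216448} - \frac{515387}{3566938} = - \frac{1211242578637801}{8336320134298112}$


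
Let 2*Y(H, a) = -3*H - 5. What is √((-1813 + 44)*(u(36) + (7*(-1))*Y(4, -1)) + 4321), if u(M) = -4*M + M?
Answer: √360470/2 ≈ 300.20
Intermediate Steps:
Y(H, a) = -5/2 - 3*H/2 (Y(H, a) = (-3*H - 5)/2 = (-5 - 3*H)/2 = -5/2 - 3*H/2)
u(M) = -3*M
√((-1813 + 44)*(u(36) + (7*(-1))*Y(4, -1)) + 4321) = √((-1813 + 44)*(-3*36 + (7*(-1))*(-5/2 - 3/2*4)) + 4321) = √(-1769*(-108 - 7*(-5/2 - 6)) + 4321) = √(-1769*(-108 - 7*(-17/2)) + 4321) = √(-1769*(-108 + 119/2) + 4321) = √(-1769*(-97/2) + 4321) = √(171593/2 + 4321) = √(180235/2) = √360470/2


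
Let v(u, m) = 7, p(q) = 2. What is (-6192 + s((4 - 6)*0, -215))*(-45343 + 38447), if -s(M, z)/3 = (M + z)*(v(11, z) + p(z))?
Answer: 2668752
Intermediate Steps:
s(M, z) = -27*M - 27*z (s(M, z) = -3*(M + z)*(7 + 2) = -3*(M + z)*9 = -3*(9*M + 9*z) = -27*M - 27*z)
(-6192 + s((4 - 6)*0, -215))*(-45343 + 38447) = (-6192 + (-27*(4 - 6)*0 - 27*(-215)))*(-45343 + 38447) = (-6192 + (-(-54)*0 + 5805))*(-6896) = (-6192 + (-27*0 + 5805))*(-6896) = (-6192 + (0 + 5805))*(-6896) = (-6192 + 5805)*(-6896) = -387*(-6896) = 2668752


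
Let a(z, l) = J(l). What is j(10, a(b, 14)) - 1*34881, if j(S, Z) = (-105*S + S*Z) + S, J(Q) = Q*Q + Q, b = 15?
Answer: -33821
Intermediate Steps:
J(Q) = Q + Q**2 (J(Q) = Q**2 + Q = Q + Q**2)
a(z, l) = l*(1 + l)
j(S, Z) = -104*S + S*Z
j(10, a(b, 14)) - 1*34881 = 10*(-104 + 14*(1 + 14)) - 1*34881 = 10*(-104 + 14*15) - 34881 = 10*(-104 + 210) - 34881 = 10*106 - 34881 = 1060 - 34881 = -33821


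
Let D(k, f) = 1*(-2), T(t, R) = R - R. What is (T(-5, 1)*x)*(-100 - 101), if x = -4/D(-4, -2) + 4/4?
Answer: 0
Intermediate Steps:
T(t, R) = 0
D(k, f) = -2
x = 3 (x = -4/(-2) + 4/4 = -4*(-1/2) + 4*(1/4) = 2 + 1 = 3)
(T(-5, 1)*x)*(-100 - 101) = (0*3)*(-100 - 101) = 0*(-201) = 0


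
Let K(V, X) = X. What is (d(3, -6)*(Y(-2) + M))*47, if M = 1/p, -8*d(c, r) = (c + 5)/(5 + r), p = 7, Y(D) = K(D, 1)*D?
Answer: -611/7 ≈ -87.286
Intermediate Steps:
Y(D) = D (Y(D) = 1*D = D)
d(c, r) = -(5 + c)/(8*(5 + r)) (d(c, r) = -(c + 5)/(8*(5 + r)) = -(5 + c)/(8*(5 + r)))
M = ⅐ (M = 1/7 = ⅐ ≈ 0.14286)
(d(3, -6)*(Y(-2) + M))*47 = (((-5 - 1*3)/(8*(5 - 6)))*(-2 + ⅐))*47 = (((⅛)*(-5 - 3)/(-1))*(-13/7))*47 = (((⅛)*(-1)*(-8))*(-13/7))*47 = (1*(-13/7))*47 = -13/7*47 = -611/7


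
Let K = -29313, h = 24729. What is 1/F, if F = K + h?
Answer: -1/4584 ≈ -0.00021815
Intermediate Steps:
F = -4584 (F = -29313 + 24729 = -4584)
1/F = 1/(-4584) = -1/4584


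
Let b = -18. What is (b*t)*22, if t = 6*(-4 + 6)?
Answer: -4752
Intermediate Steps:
t = 12 (t = 6*2 = 12)
(b*t)*22 = -18*12*22 = -216*22 = -4752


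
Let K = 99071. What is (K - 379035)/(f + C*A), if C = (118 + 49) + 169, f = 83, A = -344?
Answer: 279964/115501 ≈ 2.4239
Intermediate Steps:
C = 336 (C = 167 + 169 = 336)
(K - 379035)/(f + C*A) = (99071 - 379035)/(83 + 336*(-344)) = -279964/(83 - 115584) = -279964/(-115501) = -279964*(-1/115501) = 279964/115501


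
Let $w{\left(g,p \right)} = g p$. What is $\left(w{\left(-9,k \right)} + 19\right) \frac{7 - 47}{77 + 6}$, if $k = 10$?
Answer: $\frac{2840}{83} \approx 34.217$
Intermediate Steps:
$\left(w{\left(-9,k \right)} + 19\right) \frac{7 - 47}{77 + 6} = \left(\left(-9\right) 10 + 19\right) \frac{7 - 47}{77 + 6} = \left(-90 + 19\right) \left(- \frac{40}{83}\right) = - 71 \left(\left(-40\right) \frac{1}{83}\right) = \left(-71\right) \left(- \frac{40}{83}\right) = \frac{2840}{83}$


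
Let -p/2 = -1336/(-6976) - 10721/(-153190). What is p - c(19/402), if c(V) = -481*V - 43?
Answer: 437726376829/6712479420 ≈ 65.211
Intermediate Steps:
c(V) = -43 - 481*V
p = -17465721/33395420 (p = -2*(-1336/(-6976) - 10721/(-153190)) = -2*(-1336*(-1/6976) - 10721*(-1/153190)) = -2*(167/872 + 10721/153190) = -2*17465721/66790840 = -17465721/33395420 ≈ -0.52300)
p - c(19/402) = -17465721/33395420 - (-43 - 9139/402) = -17465721/33395420 - 1*(-26425/402) = -17465721/33395420 + 26425/402 = 437726376829/6712479420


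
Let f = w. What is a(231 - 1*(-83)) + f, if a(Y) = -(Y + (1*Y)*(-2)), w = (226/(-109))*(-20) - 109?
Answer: 26865/109 ≈ 246.47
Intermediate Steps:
w = -7361/109 (w = (226*(-1/109))*(-20) - 109 = -226/109*(-20) - 109 = 4520/109 - 109 = -7361/109 ≈ -67.532)
a(Y) = Y (a(Y) = -(Y + Y*(-2)) = -(Y - 2*Y) = -(-1)*Y = Y)
f = -7361/109 ≈ -67.532
a(231 - 1*(-83)) + f = (231 - 1*(-83)) - 7361/109 = (231 + 83) - 7361/109 = 314 - 7361/109 = 26865/109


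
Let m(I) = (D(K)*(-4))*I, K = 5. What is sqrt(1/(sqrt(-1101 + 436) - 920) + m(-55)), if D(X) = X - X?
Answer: 1/sqrt(-920 + I*sqrt(665)) ≈ 0.0004618 - 0.032959*I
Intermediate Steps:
D(X) = 0
m(I) = 0 (m(I) = (0*(-4))*I = 0*I = 0)
sqrt(1/(sqrt(-1101 + 436) - 920) + m(-55)) = sqrt(1/(sqrt(-1101 + 436) - 920) + 0) = sqrt(1/(sqrt(-665) - 920) + 0) = sqrt(1/(I*sqrt(665) - 920) + 0) = sqrt(1/(-920 + I*sqrt(665)) + 0) = sqrt(1/(-920 + I*sqrt(665))) = 1/sqrt(-920 + I*sqrt(665))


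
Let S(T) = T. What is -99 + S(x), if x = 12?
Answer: -87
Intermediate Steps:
-99 + S(x) = -99 + 12 = -87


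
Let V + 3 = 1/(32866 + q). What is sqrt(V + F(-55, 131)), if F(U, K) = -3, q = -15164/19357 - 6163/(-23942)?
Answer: 2*I*sqrt(347989236303919019361832559)/15231349273307 ≈ 2.4495*I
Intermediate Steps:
q = -243759297/463445294 (q = -15164*1/19357 - 6163*(-1/23942) = -15164/19357 + 6163/23942 = -243759297/463445294 ≈ -0.52597)
V = -45693584374627/15231349273307 (V = -3 + 1/(32866 - 243759297/463445294) = -3 + 1/(15231349273307/463445294) = -3 + 463445294/15231349273307 = -45693584374627/15231349273307 ≈ -3.0000)
sqrt(V + F(-55, 131)) = sqrt(-45693584374627/15231349273307 - 3) = sqrt(-91387632194548/15231349273307) = 2*I*sqrt(347989236303919019361832559)/15231349273307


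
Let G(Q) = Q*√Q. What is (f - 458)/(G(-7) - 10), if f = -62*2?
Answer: 5820/443 - 4074*I*√7/443 ≈ 13.138 - 24.331*I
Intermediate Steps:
f = -124
G(Q) = Q^(3/2)
(f - 458)/(G(-7) - 10) = (-124 - 458)/((-7)^(3/2) - 10) = -582/(-7*I*√7 - 10) = -582/(-10 - 7*I*√7)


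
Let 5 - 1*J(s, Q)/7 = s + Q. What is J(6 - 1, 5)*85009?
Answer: -2975315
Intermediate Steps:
J(s, Q) = 35 - 7*Q - 7*s (J(s, Q) = 35 - 7*(s + Q) = 35 - 7*(Q + s) = 35 + (-7*Q - 7*s) = 35 - 7*Q - 7*s)
J(6 - 1, 5)*85009 = (35 - 7*5 - 7*(6 - 1))*85009 = (35 - 35 - 7*5)*85009 = (35 - 35 - 35)*85009 = -35*85009 = -2975315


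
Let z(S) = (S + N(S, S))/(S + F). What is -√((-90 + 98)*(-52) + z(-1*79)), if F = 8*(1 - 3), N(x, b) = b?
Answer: -I*√3739390/95 ≈ -20.355*I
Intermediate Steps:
F = -16 (F = 8*(-2) = -16)
z(S) = 2*S/(-16 + S) (z(S) = (S + S)/(S - 16) = (2*S)/(-16 + S) = 2*S/(-16 + S))
-√((-90 + 98)*(-52) + z(-1*79)) = -√((-90 + 98)*(-52) + 2*(-1*79)/(-16 - 1*79)) = -√(8*(-52) + 2*(-79)/(-16 - 79)) = -√(-416 + 2*(-79)/(-95)) = -√(-416 + 2*(-79)*(-1/95)) = -√(-416 + 158/95) = -√(-39362/95) = -I*√3739390/95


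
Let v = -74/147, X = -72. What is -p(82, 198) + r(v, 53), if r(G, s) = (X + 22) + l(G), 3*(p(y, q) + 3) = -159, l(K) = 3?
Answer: 9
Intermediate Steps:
p(y, q) = -56 (p(y, q) = -3 + (⅓)*(-159) = -3 - 53 = -56)
v = -74/147 (v = -74*1/147 = -74/147 ≈ -0.50340)
r(G, s) = -47 (r(G, s) = (-72 + 22) + 3 = -50 + 3 = -47)
-p(82, 198) + r(v, 53) = -1*(-56) - 47 = 56 - 47 = 9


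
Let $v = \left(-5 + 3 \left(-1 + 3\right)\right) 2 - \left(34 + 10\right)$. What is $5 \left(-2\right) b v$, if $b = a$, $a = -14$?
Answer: $-5880$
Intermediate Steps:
$b = -14$
$v = -42$ ($v = \left(-5 + 3 \cdot 2\right) 2 - 44 = \left(-5 + 6\right) 2 - 44 = 1 \cdot 2 - 44 = 2 - 44 = -42$)
$5 \left(-2\right) b v = 5 \left(-2\right) \left(-14\right) \left(-42\right) = \left(-10\right) \left(-14\right) \left(-42\right) = 140 \left(-42\right) = -5880$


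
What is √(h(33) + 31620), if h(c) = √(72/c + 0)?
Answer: √(3826020 + 22*√66)/11 ≈ 177.82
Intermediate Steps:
h(c) = 6*√2*√(1/c) (h(c) = √(72/c) = 6*√2*√(1/c))
√(h(33) + 31620) = √(6*√2*√(1/33) + 31620) = √(6*√2*(√33/33) + 31620) = √(2*√66/11 + 31620) = √(31620 + 2*√66/11)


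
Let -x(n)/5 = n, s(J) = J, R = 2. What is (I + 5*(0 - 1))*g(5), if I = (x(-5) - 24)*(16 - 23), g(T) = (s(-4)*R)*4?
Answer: 384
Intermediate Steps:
x(n) = -5*n
g(T) = -32 (g(T) = -4*2*4 = -8*4 = -32)
I = -7 (I = (-5*(-5) - 24)*(16 - 23) = (25 - 24)*(-7) = 1*(-7) = -7)
(I + 5*(0 - 1))*g(5) = (-7 + 5*(0 - 1))*(-32) = (-7 + 5*(-1))*(-32) = (-7 - 5)*(-32) = -12*(-32) = 384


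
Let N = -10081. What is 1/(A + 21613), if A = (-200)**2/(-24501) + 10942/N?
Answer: 246994581/5337622549211 ≈ 4.6274e-5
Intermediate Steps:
A = -671329942/246994581 (A = (-200)**2/(-24501) + 10942/(-10081) = 40000*(-1/24501) + 10942*(-1/10081) = -40000/24501 - 10942/10081 = -671329942/246994581 ≈ -2.7180)
1/(A + 21613) = 1/(-671329942/246994581 + 21613) = 1/(5337622549211/246994581) = 246994581/5337622549211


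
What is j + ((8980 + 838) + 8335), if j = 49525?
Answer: 67678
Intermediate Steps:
j + ((8980 + 838) + 8335) = 49525 + ((8980 + 838) + 8335) = 49525 + (9818 + 8335) = 49525 + 18153 = 67678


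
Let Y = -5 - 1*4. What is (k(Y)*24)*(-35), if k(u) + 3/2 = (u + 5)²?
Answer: -12180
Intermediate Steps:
Y = -9 (Y = -5 - 4 = -9)
k(u) = -3/2 + (5 + u)² (k(u) = -3/2 + (u + 5)² = -3/2 + (5 + u)²)
(k(Y)*24)*(-35) = ((-3/2 + (5 - 9)²)*24)*(-35) = ((-3/2 + (-4)²)*24)*(-35) = ((-3/2 + 16)*24)*(-35) = ((29/2)*24)*(-35) = 348*(-35) = -12180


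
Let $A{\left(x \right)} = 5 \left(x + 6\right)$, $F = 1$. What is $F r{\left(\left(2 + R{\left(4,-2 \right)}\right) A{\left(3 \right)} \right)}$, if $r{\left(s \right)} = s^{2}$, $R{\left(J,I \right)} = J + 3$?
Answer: $164025$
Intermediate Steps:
$R{\left(J,I \right)} = 3 + J$
$A{\left(x \right)} = 30 + 5 x$ ($A{\left(x \right)} = 5 \left(6 + x\right) = 30 + 5 x$)
$F r{\left(\left(2 + R{\left(4,-2 \right)}\right) A{\left(3 \right)} \right)} = 1 \left(\left(2 + \left(3 + 4\right)\right) \left(30 + 5 \cdot 3\right)\right)^{2} = 1 \left(\left(2 + 7\right) \left(30 + 15\right)\right)^{2} = 1 \left(9 \cdot 45\right)^{2} = 1 \cdot 405^{2} = 1 \cdot 164025 = 164025$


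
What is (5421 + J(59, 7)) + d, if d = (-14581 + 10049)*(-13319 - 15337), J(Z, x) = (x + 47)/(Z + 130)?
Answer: 909120893/7 ≈ 1.2987e+8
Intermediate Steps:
J(Z, x) = (47 + x)/(130 + Z)
d = 129868992 (d = -4532*(-28656) = 129868992)
(5421 + J(59, 7)) + d = (5421 + (47 + 7)/(130 + 59)) + 129868992 = (5421 + 54/189) + 129868992 = (5421 + (1/189)*54) + 129868992 = (5421 + 2/7) + 129868992 = 37949/7 + 129868992 = 909120893/7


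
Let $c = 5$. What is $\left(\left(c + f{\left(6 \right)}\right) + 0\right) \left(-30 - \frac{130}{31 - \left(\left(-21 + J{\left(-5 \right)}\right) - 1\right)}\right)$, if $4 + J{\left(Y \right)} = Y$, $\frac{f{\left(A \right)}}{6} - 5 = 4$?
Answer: $- \frac{58705}{31} \approx -1893.7$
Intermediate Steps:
$f{\left(A \right)} = 54$ ($f{\left(A \right)} = 30 + 6 \cdot 4 = 30 + 24 = 54$)
$J{\left(Y \right)} = -4 + Y$
$\left(\left(c + f{\left(6 \right)}\right) + 0\right) \left(-30 - \frac{130}{31 - \left(\left(-21 + J{\left(-5 \right)}\right) - 1\right)}\right) = \left(\left(5 + 54\right) + 0\right) \left(-30 - \frac{130}{31 - \left(\left(-21 - 9\right) - 1\right)}\right) = \left(59 + 0\right) \left(-30 - \frac{130}{31 - \left(\left(-21 - 9\right) - 1\right)}\right) = 59 \left(-30 - \frac{130}{31 - \left(-30 - 1\right)}\right) = 59 \left(-30 - \frac{130}{31 - -31}\right) = 59 \left(-30 - \frac{130}{31 + 31}\right) = 59 \left(-30 - \frac{130}{62}\right) = 59 \left(-30 - \frac{65}{31}\right) = 59 \left(- \frac{995}{31}\right) = - \frac{58705}{31}$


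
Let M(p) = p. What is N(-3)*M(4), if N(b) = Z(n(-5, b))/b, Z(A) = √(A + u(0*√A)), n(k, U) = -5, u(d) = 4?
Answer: -4*I/3 ≈ -1.3333*I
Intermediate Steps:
Z(A) = √(4 + A) (Z(A) = √(A + 4) = √(4 + A))
N(b) = I/b (N(b) = √(4 - 5)/b = √(-1)/b = I/b)
N(-3)*M(4) = (I/(-3))*4 = (I*(-⅓))*4 = -I/3*4 = -4*I/3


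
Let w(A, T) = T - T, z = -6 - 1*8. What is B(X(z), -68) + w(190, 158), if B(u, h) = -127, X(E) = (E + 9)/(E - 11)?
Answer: -127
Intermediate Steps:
z = -14 (z = -6 - 8 = -14)
X(E) = (9 + E)/(-11 + E)
w(A, T) = 0
B(X(z), -68) + w(190, 158) = -127 + 0 = -127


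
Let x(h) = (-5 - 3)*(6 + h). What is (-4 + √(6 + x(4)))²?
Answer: (4 - I*√74)² ≈ -58.0 - 68.819*I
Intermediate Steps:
x(h) = -48 - 8*h (x(h) = -8*(6 + h) = -48 - 8*h)
(-4 + √(6 + x(4)))² = (-4 + √(6 + (-48 - 8*4)))² = (-4 + √(6 + (-48 - 32)))² = (-4 + √(6 - 80))² = (-4 + √(-74))² = (-4 + I*√74)²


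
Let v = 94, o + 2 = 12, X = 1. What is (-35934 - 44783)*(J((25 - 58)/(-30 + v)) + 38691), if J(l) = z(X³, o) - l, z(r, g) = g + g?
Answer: -199979354029/64 ≈ -3.1247e+9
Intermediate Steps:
o = 10 (o = -2 + 12 = 10)
z(r, g) = 2*g
J(l) = 20 - l (J(l) = 2*10 - l = 20 - l)
(-35934 - 44783)*(J((25 - 58)/(-30 + v)) + 38691) = (-35934 - 44783)*((20 - (25 - 58)/(-30 + 94)) + 38691) = -80717*((20 - (-33)/64) + 38691) = -80717*((20 - 1*(-33/64)) + 38691) = -80717*((20 + 33/64) + 38691) = -80717*(1313/64 + 38691) = -80717*2477537/64 = -199979354029/64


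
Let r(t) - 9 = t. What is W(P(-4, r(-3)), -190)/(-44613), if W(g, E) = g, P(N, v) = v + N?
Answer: -2/44613 ≈ -4.4830e-5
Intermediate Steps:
r(t) = 9 + t
P(N, v) = N + v
W(P(-4, r(-3)), -190)/(-44613) = (-4 + (9 - 3))/(-44613) = (-4 + 6)*(-1/44613) = 2*(-1/44613) = -2/44613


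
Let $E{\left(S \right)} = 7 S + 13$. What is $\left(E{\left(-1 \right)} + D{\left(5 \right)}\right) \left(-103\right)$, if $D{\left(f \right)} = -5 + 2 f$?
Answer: $-1133$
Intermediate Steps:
$E{\left(S \right)} = 13 + 7 S$
$\left(E{\left(-1 \right)} + D{\left(5 \right)}\right) \left(-103\right) = \left(\left(13 + 7 \left(-1\right)\right) + \left(-5 + 2 \cdot 5\right)\right) \left(-103\right) = \left(\left(13 - 7\right) + \left(-5 + 10\right)\right) \left(-103\right) = \left(6 + 5\right) \left(-103\right) = 11 \left(-103\right) = -1133$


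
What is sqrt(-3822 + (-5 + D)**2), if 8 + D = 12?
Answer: I*sqrt(3821) ≈ 61.814*I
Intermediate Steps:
D = 4 (D = -8 + 12 = 4)
sqrt(-3822 + (-5 + D)**2) = sqrt(-3822 + (-5 + 4)**2) = sqrt(-3822 + (-1)**2) = sqrt(-3822 + 1) = sqrt(-3821) = I*sqrt(3821)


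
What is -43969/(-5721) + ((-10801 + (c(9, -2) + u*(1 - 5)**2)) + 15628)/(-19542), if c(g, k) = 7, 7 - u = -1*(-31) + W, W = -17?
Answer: 138704606/18633297 ≈ 7.4439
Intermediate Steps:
u = -7 (u = 7 - (-1*(-31) - 17) = 7 - (31 - 17) = 7 - 1*14 = 7 - 14 = -7)
-43969/(-5721) + ((-10801 + (c(9, -2) + u*(1 - 5)**2)) + 15628)/(-19542) = -43969/(-5721) + ((-10801 + (7 - 7*(1 - 5)**2)) + 15628)/(-19542) = -43969*(-1/5721) + ((-10801 + (7 - 7*(-4)**2)) + 15628)*(-1/19542) = 43969/5721 + ((-10801 + (7 - 7*16)) + 15628)*(-1/19542) = 43969/5721 + ((-10801 + (7 - 112)) + 15628)*(-1/19542) = 43969/5721 + ((-10801 - 105) + 15628)*(-1/19542) = 43969/5721 + (-10906 + 15628)*(-1/19542) = 43969/5721 + 4722*(-1/19542) = 43969/5721 - 787/3257 = 138704606/18633297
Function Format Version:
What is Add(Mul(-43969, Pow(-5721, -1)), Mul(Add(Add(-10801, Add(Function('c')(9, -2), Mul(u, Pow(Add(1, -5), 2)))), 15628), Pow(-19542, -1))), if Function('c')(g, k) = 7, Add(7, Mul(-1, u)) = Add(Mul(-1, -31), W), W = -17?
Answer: Rational(138704606, 18633297) ≈ 7.4439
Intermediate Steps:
u = -7 (u = Add(7, Mul(-1, Add(Mul(-1, -31), -17))) = Add(7, Mul(-1, Add(31, -17))) = Add(7, Mul(-1, 14)) = Add(7, -14) = -7)
Add(Mul(-43969, Pow(-5721, -1)), Mul(Add(Add(-10801, Add(Function('c')(9, -2), Mul(u, Pow(Add(1, -5), 2)))), 15628), Pow(-19542, -1))) = Add(Mul(-43969, Pow(-5721, -1)), Mul(Add(Add(-10801, Add(7, Mul(-7, Pow(Add(1, -5), 2)))), 15628), Pow(-19542, -1))) = Add(Mul(-43969, Rational(-1, 5721)), Mul(Add(Add(-10801, Add(7, Mul(-7, Pow(-4, 2)))), 15628), Rational(-1, 19542))) = Add(Rational(43969, 5721), Mul(Add(Add(-10801, Add(7, Mul(-7, 16))), 15628), Rational(-1, 19542))) = Add(Rational(43969, 5721), Mul(Add(Add(-10801, Add(7, -112)), 15628), Rational(-1, 19542))) = Add(Rational(43969, 5721), Mul(Add(Add(-10801, -105), 15628), Rational(-1, 19542))) = Add(Rational(43969, 5721), Mul(Add(-10906, 15628), Rational(-1, 19542))) = Add(Rational(43969, 5721), Mul(4722, Rational(-1, 19542))) = Add(Rational(43969, 5721), Rational(-787, 3257)) = Rational(138704606, 18633297)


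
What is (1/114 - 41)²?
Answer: 21836929/12996 ≈ 1680.3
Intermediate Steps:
(1/114 - 41)² = (-4673/114)² = 21836929/12996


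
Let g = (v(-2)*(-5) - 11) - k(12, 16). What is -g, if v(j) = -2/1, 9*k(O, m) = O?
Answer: 7/3 ≈ 2.3333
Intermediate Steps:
k(O, m) = O/9
v(j) = -2 (v(j) = -2*1 = -2)
g = -7/3 (g = (-2*(-5) - 11) - 12/9 = (10 - 11) - 1*4/3 = -1 - 4/3 = -7/3 ≈ -2.3333)
-g = -1*(-7/3) = 7/3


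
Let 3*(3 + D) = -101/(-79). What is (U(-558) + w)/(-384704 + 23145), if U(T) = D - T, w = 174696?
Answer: -41534588/85689483 ≈ -0.48471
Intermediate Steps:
D = -610/237 (D = -3 + (-101/(-79))/3 = -3 + (-101*(-1/79))/3 = -3 + (1/3)*(101/79) = -3 + 101/237 = -610/237 ≈ -2.5738)
U(T) = -610/237 - T
(U(-558) + w)/(-384704 + 23145) = ((-610/237 - 1*(-558)) + 174696)/(-384704 + 23145) = ((-610/237 + 558) + 174696)/(-361559) = (131636/237 + 174696)*(-1/361559) = (41534588/237)*(-1/361559) = -41534588/85689483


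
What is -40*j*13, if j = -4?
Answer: 2080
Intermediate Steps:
-40*j*13 = -40*(-4)*13 = 160*13 = 2080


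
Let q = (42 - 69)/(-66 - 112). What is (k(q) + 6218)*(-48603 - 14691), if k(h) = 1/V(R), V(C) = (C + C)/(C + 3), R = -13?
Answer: -5116623666/13 ≈ -3.9359e+8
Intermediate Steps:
q = 27/178 (q = -27/(-178) = -27*(-1/178) = 27/178 ≈ 0.15169)
V(C) = 2*C/(3 + C) (V(C) = (2*C)/(3 + C) = 2*C/(3 + C))
k(h) = 5/13 (k(h) = 1/(2*(-13)/(3 - 13)) = 1/(2*(-13)/(-10)) = 1/(2*(-13)*(-⅒)) = 1/(13/5) = 5/13)
(k(q) + 6218)*(-48603 - 14691) = (5/13 + 6218)*(-48603 - 14691) = (80839/13)*(-63294) = -5116623666/13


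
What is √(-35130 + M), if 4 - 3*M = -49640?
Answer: I*√18582 ≈ 136.32*I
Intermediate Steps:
M = 16548 (M = 4/3 - ⅓*(-49640) = 4/3 + 49640/3 = 16548)
√(-35130 + M) = √(-35130 + 16548) = √(-18582) = I*√18582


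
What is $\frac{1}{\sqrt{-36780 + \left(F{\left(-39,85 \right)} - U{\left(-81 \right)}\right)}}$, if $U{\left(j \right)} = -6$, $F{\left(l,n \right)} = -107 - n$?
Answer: $- \frac{i \sqrt{36966}}{36966} \approx - 0.0052011 i$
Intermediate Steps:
$\frac{1}{\sqrt{-36780 + \left(F{\left(-39,85 \right)} - U{\left(-81 \right)}\right)}} = \frac{1}{\sqrt{-36780 - 186}} = \frac{1}{\sqrt{-36966}} = \frac{1}{i \sqrt{36966}} = - \frac{i \sqrt{36966}}{36966}$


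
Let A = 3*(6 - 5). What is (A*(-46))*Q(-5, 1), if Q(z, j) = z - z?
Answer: 0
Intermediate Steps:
A = 3 (A = 3*1 = 3)
Q(z, j) = 0
(A*(-46))*Q(-5, 1) = (3*(-46))*0 = -138*0 = 0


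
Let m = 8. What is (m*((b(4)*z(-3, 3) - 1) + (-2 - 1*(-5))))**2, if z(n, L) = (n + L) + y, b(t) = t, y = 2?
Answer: 6400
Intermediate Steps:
z(n, L) = 2 + L + n (z(n, L) = (n + L) + 2 = (L + n) + 2 = 2 + L + n)
(m*((b(4)*z(-3, 3) - 1) + (-2 - 1*(-5))))**2 = (8*((4*(2 + 3 - 3) - 1) + (-2 - 1*(-5))))**2 = (8*((4*2 - 1) + (-2 + 5)))**2 = (8*((8 - 1) + 3))**2 = (8*(7 + 3))**2 = (8*10)**2 = 80**2 = 6400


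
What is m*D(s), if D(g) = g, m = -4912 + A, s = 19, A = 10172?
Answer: 99940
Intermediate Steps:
m = 5260 (m = -4912 + 10172 = 5260)
m*D(s) = 5260*19 = 99940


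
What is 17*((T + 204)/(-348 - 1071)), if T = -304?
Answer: 1700/1419 ≈ 1.1980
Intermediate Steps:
17*((T + 204)/(-348 - 1071)) = 17*((-304 + 204)/(-348 - 1071)) = 17*(-100/(-1419)) = 17*(-100*(-1/1419)) = 17*(100/1419) = 1700/1419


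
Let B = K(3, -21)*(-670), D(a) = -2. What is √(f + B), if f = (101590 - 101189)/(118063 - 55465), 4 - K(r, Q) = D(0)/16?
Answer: I*√10829755816257/62598 ≈ 52.571*I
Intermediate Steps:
K(r, Q) = 33/8 (K(r, Q) = 4 - (-2)/16 = 4 - 1*(-⅛) = 4 + ⅛ = 33/8)
f = 401/62598 ≈ 0.0064060
B = -11055/4 (B = (33/8)*(-670) = -11055/4 ≈ -2763.8)
√(f + B) = √(401/62598 - 11055/4) = √(-346009643/125196) = I*√10829755816257/62598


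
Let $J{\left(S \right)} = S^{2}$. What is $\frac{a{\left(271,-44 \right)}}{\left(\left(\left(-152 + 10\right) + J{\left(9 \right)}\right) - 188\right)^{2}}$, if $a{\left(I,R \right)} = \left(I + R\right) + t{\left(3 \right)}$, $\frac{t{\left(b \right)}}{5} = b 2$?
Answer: $\frac{257}{62001} \approx 0.0041451$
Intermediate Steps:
$t{\left(b \right)} = 10 b$ ($t{\left(b \right)} = 5 b 2 = 5 \cdot 2 b = 10 b$)
$a{\left(I,R \right)} = 30 + I + R$ ($a{\left(I,R \right)} = \left(I + R\right) + 10 \cdot 3 = \left(I + R\right) + 30 = 30 + I + R$)
$\frac{a{\left(271,-44 \right)}}{\left(\left(\left(-152 + 10\right) + J{\left(9 \right)}\right) - 188\right)^{2}} = \frac{30 + 271 - 44}{\left(\left(\left(-152 + 10\right) + 9^{2}\right) - 188\right)^{2}} = \frac{257}{\left(\left(-142 + 81\right) - 188\right)^{2}} = \frac{257}{\left(-61 - 188\right)^{2}} = \frac{257}{\left(-249\right)^{2}} = \frac{257}{62001}$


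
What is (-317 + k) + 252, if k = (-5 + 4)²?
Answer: -64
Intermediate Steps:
k = 1 (k = (-1)² = 1)
(-317 + k) + 252 = (-317 + 1) + 252 = -316 + 252 = -64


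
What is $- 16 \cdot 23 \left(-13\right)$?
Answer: $4784$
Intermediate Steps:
$- 16 \cdot 23 \left(-13\right) = \left(-16\right) \left(-299\right) = 4784$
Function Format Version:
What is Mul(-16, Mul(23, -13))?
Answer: 4784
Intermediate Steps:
Mul(-16, Mul(23, -13)) = Mul(-16, -299) = 4784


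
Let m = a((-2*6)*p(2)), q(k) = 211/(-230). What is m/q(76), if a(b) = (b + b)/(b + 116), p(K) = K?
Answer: 120/211 ≈ 0.56872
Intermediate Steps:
q(k) = -211/230 (q(k) = 211*(-1/230) = -211/230)
a(b) = 2*b/(116 + b) (a(b) = (2*b)/(116 + b) = 2*b/(116 + b))
m = -12/23 (m = 2*(-2*6*2)/(116 - 2*6*2) = 2*(-12*2)/(116 - 12*2) = 2*(-24)/(116 - 24) = 2*(-24)/92 = 2*(-24)*(1/92) = -12/23 ≈ -0.52174)
m/q(76) = -12/(23*(-211/230)) = -12/23*(-230/211) = 120/211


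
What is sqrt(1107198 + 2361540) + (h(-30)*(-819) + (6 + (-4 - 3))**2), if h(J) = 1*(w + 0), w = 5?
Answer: -4094 + sqrt(3468738) ≈ -2231.5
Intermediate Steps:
h(J) = 5 (h(J) = 1*(5 + 0) = 1*5 = 5)
sqrt(1107198 + 2361540) + (h(-30)*(-819) + (6 + (-4 - 3))**2) = sqrt(1107198 + 2361540) + (5*(-819) + (6 + (-4 - 3))**2) = sqrt(3468738) + (-4095 + (6 - 7)**2) = sqrt(3468738) + (-4095 + (-1)**2) = sqrt(3468738) + (-4095 + 1) = sqrt(3468738) - 4094 = -4094 + sqrt(3468738)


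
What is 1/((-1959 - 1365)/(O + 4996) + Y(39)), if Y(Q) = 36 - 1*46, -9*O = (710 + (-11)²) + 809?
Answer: -10831/115789 ≈ -0.093541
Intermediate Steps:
O = -1640/9 (O = -((710 + (-11)²) + 809)/9 = -((710 + 121) + 809)/9 = -(831 + 809)/9 = -⅑*1640 = -1640/9 ≈ -182.22)
Y(Q) = -10 (Y(Q) = 36 - 46 = -10)
1/((-1959 - 1365)/(O + 4996) + Y(39)) = 1/((-1959 - 1365)/(-1640/9 + 4996) - 10) = 1/(-3324/43324/9 - 10) = 1/(-3324*9/43324 - 10) = 1/(-7479/10831 - 10) = 1/(-115789/10831) = -10831/115789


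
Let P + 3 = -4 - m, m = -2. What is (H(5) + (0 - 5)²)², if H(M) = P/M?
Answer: 576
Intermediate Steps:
P = -5 (P = -3 + (-4 - 1*(-2)) = -3 + (-4 + 2) = -3 - 2 = -5)
H(M) = -5/M
(H(5) + (0 - 5)²)² = (-5/5 + (0 - 5)²)² = (-5*⅕ + (-5)²)² = (-1 + 25)² = 24² = 576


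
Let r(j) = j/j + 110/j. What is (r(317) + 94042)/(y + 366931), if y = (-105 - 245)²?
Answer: 29811741/155149627 ≈ 0.19215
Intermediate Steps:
r(j) = 1 + 110/j
y = 122500 (y = (-350)² = 122500)
(r(317) + 94042)/(y + 366931) = ((110 + 317)/317 + 94042)/(122500 + 366931) = ((1/317)*427 + 94042)/489431 = (427/317 + 94042)*(1/489431) = (29811741/317)*(1/489431) = 29811741/155149627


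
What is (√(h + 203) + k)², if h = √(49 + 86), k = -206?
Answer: (206 - √(203 + 3*√15))² ≈ 36615.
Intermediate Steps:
h = 3*√15 (h = √135 = 3*√15 ≈ 11.619)
(√(h + 203) + k)² = (√(3*√15 + 203) - 206)² = (√(203 + 3*√15) - 206)² = (-206 + √(203 + 3*√15))²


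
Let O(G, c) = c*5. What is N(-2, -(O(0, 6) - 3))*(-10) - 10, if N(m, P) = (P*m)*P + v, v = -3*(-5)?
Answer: 14420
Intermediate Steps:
v = 15
O(G, c) = 5*c
N(m, P) = 15 + m*P² (N(m, P) = (P*m)*P + 15 = m*P² + 15 = 15 + m*P²)
N(-2, -(O(0, 6) - 3))*(-10) - 10 = (15 - 2*(5*6 - 3)²)*(-10) - 10 = (15 - 2*(30 - 3)²)*(-10) - 10 = (15 - 2*(-1*27)²)*(-10) - 10 = (15 - 2*(-27)²)*(-10) - 10 = (15 - 2*729)*(-10) - 10 = (15 - 1458)*(-10) - 10 = -1443*(-10) - 10 = 14430 - 10 = 14420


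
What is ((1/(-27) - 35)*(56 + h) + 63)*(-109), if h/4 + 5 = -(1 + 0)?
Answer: 3114239/27 ≈ 1.1534e+5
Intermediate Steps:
h = -24 (h = -20 + 4*(-(1 + 0)) = -20 + 4*(-1*1) = -20 + 4*(-1) = -20 - 4 = -24)
((1/(-27) - 35)*(56 + h) + 63)*(-109) = ((1/(-27) - 35)*(56 - 24) + 63)*(-109) = ((-1/27 - 35)*32 + 63)*(-109) = (-946/27*32 + 63)*(-109) = (-30272/27 + 63)*(-109) = -28571/27*(-109) = 3114239/27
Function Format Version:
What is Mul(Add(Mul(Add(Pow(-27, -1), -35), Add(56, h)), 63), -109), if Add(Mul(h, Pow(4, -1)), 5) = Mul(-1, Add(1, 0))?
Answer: Rational(3114239, 27) ≈ 1.1534e+5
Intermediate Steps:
h = -24 (h = Add(-20, Mul(4, Mul(-1, Add(1, 0)))) = Add(-20, Mul(4, Mul(-1, 1))) = Add(-20, Mul(4, -1)) = Add(-20, -4) = -24)
Mul(Add(Mul(Add(Pow(-27, -1), -35), Add(56, h)), 63), -109) = Mul(Add(Mul(Add(Pow(-27, -1), -35), Add(56, -24)), 63), -109) = Mul(Add(Mul(Add(Rational(-1, 27), -35), 32), 63), -109) = Mul(Add(Mul(Rational(-946, 27), 32), 63), -109) = Mul(Add(Rational(-30272, 27), 63), -109) = Mul(Rational(-28571, 27), -109) = Rational(3114239, 27)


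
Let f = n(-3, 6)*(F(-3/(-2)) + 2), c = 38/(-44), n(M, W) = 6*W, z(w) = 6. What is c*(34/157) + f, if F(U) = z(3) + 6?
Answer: 870085/1727 ≈ 503.81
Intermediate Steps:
F(U) = 12 (F(U) = 6 + 6 = 12)
c = -19/22 (c = 38*(-1/44) = -19/22 ≈ -0.86364)
f = 504 (f = (6*6)*(12 + 2) = 36*14 = 504)
c*(34/157) + f = -323/(11*157) + 504 = -19/22*34/157 + 504 = -323/1727 + 504 = 870085/1727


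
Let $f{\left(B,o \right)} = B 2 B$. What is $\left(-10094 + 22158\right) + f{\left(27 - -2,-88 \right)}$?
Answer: $13746$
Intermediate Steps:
$f{\left(B,o \right)} = 2 B^{2}$ ($f{\left(B,o \right)} = 2 B B = 2 B^{2}$)
$\left(-10094 + 22158\right) + f{\left(27 - -2,-88 \right)} = \left(-10094 + 22158\right) + 2 \left(27 - -2\right)^{2} = 12064 + 2 \left(27 + 2\right)^{2} = 12064 + 2 \cdot 29^{2} = 12064 + 2 \cdot 841 = 12064 + 1682 = 13746$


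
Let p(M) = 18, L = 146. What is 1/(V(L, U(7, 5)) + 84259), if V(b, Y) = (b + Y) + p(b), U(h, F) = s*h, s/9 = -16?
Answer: 1/83415 ≈ 1.1988e-5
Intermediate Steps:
s = -144 (s = 9*(-16) = -144)
U(h, F) = -144*h
V(b, Y) = 18 + Y + b (V(b, Y) = (b + Y) + 18 = (Y + b) + 18 = 18 + Y + b)
1/(V(L, U(7, 5)) + 84259) = 1/((18 - 144*7 + 146) + 84259) = 1/((18 - 1008 + 146) + 84259) = 1/(-844 + 84259) = 1/83415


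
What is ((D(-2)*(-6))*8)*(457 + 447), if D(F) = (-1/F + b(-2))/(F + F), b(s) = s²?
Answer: 48816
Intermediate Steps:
D(F) = (4 - 1/F)/(2*F) (D(F) = (-1/F + (-2)²)/(F + F) = (-1/F + 4)/((2*F)) = (4 - 1/F)*(1/(2*F)) = (4 - 1/F)/(2*F))
((D(-2)*(-6))*8)*(457 + 447) = ((((½)*(-1 + 4*(-2))/(-2)²)*(-6))*8)*(457 + 447) = ((((½)*(¼)*(-1 - 8))*(-6))*8)*904 = ((((½)*(¼)*(-9))*(-6))*8)*904 = (-9/8*(-6)*8)*904 = ((27/4)*8)*904 = 54*904 = 48816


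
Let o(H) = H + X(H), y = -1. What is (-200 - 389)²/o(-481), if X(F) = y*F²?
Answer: -346921/231842 ≈ -1.4964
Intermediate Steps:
X(F) = -F²
o(H) = H - H²
(-200 - 389)²/o(-481) = (-200 - 389)²/((-481*(1 - 1*(-481)))) = (-589)²/((-481*(1 + 481))) = 346921/((-481*482)) = 346921/(-231842) = 346921*(-1/231842) = -346921/231842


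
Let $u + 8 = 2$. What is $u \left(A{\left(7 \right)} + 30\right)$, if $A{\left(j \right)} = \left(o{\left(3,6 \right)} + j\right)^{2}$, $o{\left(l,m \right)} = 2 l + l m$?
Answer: $-5946$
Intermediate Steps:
$u = -6$ ($u = -8 + 2 = -6$)
$A{\left(j \right)} = \left(24 + j\right)^{2}$ ($A{\left(j \right)} = \left(3 \left(2 + 6\right) + j\right)^{2} = \left(3 \cdot 8 + j\right)^{2} = \left(24 + j\right)^{2}$)
$u \left(A{\left(7 \right)} + 30\right) = - 6 \left(\left(24 + 7\right)^{2} + 30\right) = - 6 \left(31^{2} + 30\right) = - 6 \left(961 + 30\right) = \left(-6\right) 991 = -5946$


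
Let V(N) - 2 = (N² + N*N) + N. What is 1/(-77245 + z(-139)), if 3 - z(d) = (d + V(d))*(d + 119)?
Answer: 1/690078 ≈ 1.4491e-6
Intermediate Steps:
V(N) = 2 + N + 2*N² (V(N) = 2 + ((N² + N*N) + N) = 2 + ((N² + N²) + N) = 2 + (2*N² + N) = 2 + (N + 2*N²) = 2 + N + 2*N²)
z(d) = 3 - (119 + d)*(2 + 2*d + 2*d²) (z(d) = 3 - (d + (2 + d + 2*d²))*(d + 119) = 3 - (2 + 2*d + 2*d²)*(119 + d) = 3 - (119 + d)*(2 + 2*d + 2*d²))
1/(-77245 + z(-139)) = 1/(-77245 + (-235 - 240*(-139) - 240*(-139)² - 2*(-139)³)) = 1/(-77245 + (-235 + 33360 - 240*19321 - 2*(-2685619))) = 1/(-77245 + (-235 + 33360 - 4637040 + 5371238)) = 1/(-77245 + 767323) = 1/690078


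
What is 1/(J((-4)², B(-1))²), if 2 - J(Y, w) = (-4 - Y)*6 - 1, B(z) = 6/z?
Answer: 1/15129 ≈ 6.6098e-5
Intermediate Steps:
J(Y, w) = 27 + 6*Y (J(Y, w) = 2 - ((-4 - Y)*6 - 1) = 2 - ((-24 - 6*Y) - 1) = 2 - (-25 - 6*Y) = 2 + (25 + 6*Y) = 27 + 6*Y)
1/(J((-4)², B(-1))²) = 1/((27 + 6*(-4)²)²) = 1/((27 + 6*16)²) = 1/((27 + 96)²) = 1/(123²) = 1/15129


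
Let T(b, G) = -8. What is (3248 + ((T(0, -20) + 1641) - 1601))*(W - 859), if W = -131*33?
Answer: -16996960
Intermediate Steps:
W = -4323
(3248 + ((T(0, -20) + 1641) - 1601))*(W - 859) = (3248 + ((-8 + 1641) - 1601))*(-4323 - 859) = (3248 + (1633 - 1601))*(-5182) = (3248 + 32)*(-5182) = 3280*(-5182) = -16996960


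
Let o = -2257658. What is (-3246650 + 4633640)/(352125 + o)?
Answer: -1386990/1905533 ≈ -0.72787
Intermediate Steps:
(-3246650 + 4633640)/(352125 + o) = (-3246650 + 4633640)/(352125 - 2257658) = 1386990/(-1905533) = 1386990*(-1/1905533) = -1386990/1905533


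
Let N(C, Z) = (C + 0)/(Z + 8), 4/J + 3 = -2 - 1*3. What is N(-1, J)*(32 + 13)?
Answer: -6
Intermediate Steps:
J = -½ (J = 4/(-3 + (-2 - 1*3)) = 4/(-3 + (-2 - 3)) = 4/(-3 - 5) = 4/(-8) = 4*(-⅛) = -½ ≈ -0.50000)
N(C, Z) = C/(8 + Z)
N(-1, J)*(32 + 13) = (-1/(8 - ½))*(32 + 13) = -1/15/2*45 = -1*2/15*45 = -2/15*45 = -6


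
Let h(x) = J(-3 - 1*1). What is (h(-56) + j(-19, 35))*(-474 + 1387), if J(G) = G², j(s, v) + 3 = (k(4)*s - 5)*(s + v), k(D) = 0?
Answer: -61171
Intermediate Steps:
j(s, v) = -3 - 5*s - 5*v (j(s, v) = -3 + (0*s - 5)*(s + v) = -3 + (0 - 5)*(s + v) = -3 - 5*(s + v) = -3 + (-5*s - 5*v) = -3 - 5*s - 5*v)
h(x) = 16 (h(x) = (-3 - 1*1)² = (-3 - 1)² = (-4)² = 16)
(h(-56) + j(-19, 35))*(-474 + 1387) = (16 + (-3 - 5*(-19) - 5*35))*(-474 + 1387) = (16 + (-3 + 95 - 175))*913 = (16 - 83)*913 = -67*913 = -61171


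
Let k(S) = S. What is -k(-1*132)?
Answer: 132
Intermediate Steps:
-k(-1*132) = -(-1)*132 = -1*(-132) = 132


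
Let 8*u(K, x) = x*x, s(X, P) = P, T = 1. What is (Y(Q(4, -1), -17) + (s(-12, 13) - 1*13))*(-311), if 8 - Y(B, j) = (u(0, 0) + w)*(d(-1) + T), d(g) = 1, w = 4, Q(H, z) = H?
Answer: 0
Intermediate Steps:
u(K, x) = x²/8 (u(K, x) = (x*x)/8 = x²/8)
Y(B, j) = 0 (Y(B, j) = 8 - ((⅛)*0² + 4)*(1 + 1) = 8 - ((⅛)*0 + 4)*2 = 8 - (0 + 4)*2 = 8 - 4*2 = 8 - 1*8 = 8 - 8 = 0)
(Y(Q(4, -1), -17) + (s(-12, 13) - 1*13))*(-311) = (0 + (13 - 1*13))*(-311) = (0 + (13 - 13))*(-311) = (0 + 0)*(-311) = 0*(-311) = 0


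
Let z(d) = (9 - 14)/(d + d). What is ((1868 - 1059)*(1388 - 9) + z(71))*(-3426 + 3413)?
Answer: -2059417841/142 ≈ -1.4503e+7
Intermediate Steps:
z(d) = -5/(2*d) (z(d) = -5*1/(2*d) = -5/(2*d))
((1868 - 1059)*(1388 - 9) + z(71))*(-3426 + 3413) = ((1868 - 1059)*(1388 - 9) - 5/2/71)*(-3426 + 3413) = (809*1379 - 5/2*1/71)*(-13) = (1115611 - 5/142)*(-13) = (158416757/142)*(-13) = -2059417841/142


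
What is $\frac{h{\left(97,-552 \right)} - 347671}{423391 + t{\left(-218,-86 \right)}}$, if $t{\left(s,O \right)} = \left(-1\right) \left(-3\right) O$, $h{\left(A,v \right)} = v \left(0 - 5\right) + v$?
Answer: $- \frac{345463}{423133} \approx -0.81644$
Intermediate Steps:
$h{\left(A,v \right)} = - 4 v$ ($h{\left(A,v \right)} = v \left(0 - 5\right) + v = v \left(-5\right) + v = - 5 v + v = - 4 v$)
$t{\left(s,O \right)} = 3 O$
$\frac{h{\left(97,-552 \right)} - 347671}{423391 + t{\left(-218,-86 \right)}} = \frac{\left(-4\right) \left(-552\right) - 347671}{423391 + 3 \left(-86\right)} = \frac{2208 - 347671}{423391 - 258} = - \frac{345463}{423133}$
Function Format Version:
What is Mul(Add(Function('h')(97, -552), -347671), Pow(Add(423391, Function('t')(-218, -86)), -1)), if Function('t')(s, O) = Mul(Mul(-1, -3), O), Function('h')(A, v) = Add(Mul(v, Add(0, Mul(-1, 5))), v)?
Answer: Rational(-345463, 423133) ≈ -0.81644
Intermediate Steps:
Function('h')(A, v) = Mul(-4, v) (Function('h')(A, v) = Add(Mul(v, Add(0, -5)), v) = Add(Mul(v, -5), v) = Add(Mul(-5, v), v) = Mul(-4, v))
Function('t')(s, O) = Mul(3, O)
Mul(Add(Function('h')(97, -552), -347671), Pow(Add(423391, Function('t')(-218, -86)), -1)) = Mul(Add(Mul(-4, -552), -347671), Pow(Add(423391, Mul(3, -86)), -1)) = Mul(Add(2208, -347671), Pow(Add(423391, -258), -1)) = Mul(-345463, Pow(423133, -1)) = Mul(-345463, Rational(1, 423133)) = Rational(-345463, 423133)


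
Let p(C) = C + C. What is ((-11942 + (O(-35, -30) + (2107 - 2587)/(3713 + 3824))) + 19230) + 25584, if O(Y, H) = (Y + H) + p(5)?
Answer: 247341249/7537 ≈ 32817.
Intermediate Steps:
p(C) = 2*C
O(Y, H) = 10 + H + Y (O(Y, H) = (Y + H) + 2*5 = (H + Y) + 10 = 10 + H + Y)
((-11942 + (O(-35, -30) + (2107 - 2587)/(3713 + 3824))) + 19230) + 25584 = ((-11942 + ((10 - 30 - 35) + (2107 - 2587)/(3713 + 3824))) + 19230) + 25584 = ((-11942 + (-55 - 480/7537)) + 19230) + 25584 = ((-11942 - 415015/7537) + 19230) + 25584 = (-90421869/7537 + 19230) + 25584 = 54514641/7537 + 25584 = 247341249/7537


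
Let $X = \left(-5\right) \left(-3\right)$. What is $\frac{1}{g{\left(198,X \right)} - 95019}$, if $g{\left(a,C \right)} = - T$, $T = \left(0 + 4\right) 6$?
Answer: $- \frac{1}{95043} \approx -1.0522 \cdot 10^{-5}$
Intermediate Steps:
$X = 15$
$T = 24$ ($T = 4 \cdot 6 = 24$)
$g{\left(a,C \right)} = -24$ ($g{\left(a,C \right)} = \left(-1\right) 24 = -24$)
$\frac{1}{g{\left(198,X \right)} - 95019} = \frac{1}{-24 - 95019} = \frac{1}{-95043} = - \frac{1}{95043}$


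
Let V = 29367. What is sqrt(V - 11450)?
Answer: sqrt(17917) ≈ 133.85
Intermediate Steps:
sqrt(V - 11450) = sqrt(29367 - 11450) = sqrt(17917)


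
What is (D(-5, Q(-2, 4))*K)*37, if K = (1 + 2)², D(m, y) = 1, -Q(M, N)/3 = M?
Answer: 333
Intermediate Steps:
Q(M, N) = -3*M
K = 9 (K = 3² = 9)
(D(-5, Q(-2, 4))*K)*37 = (1*9)*37 = 9*37 = 333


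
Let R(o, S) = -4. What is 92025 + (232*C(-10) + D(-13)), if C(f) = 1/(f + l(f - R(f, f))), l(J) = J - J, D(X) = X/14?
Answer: 6440061/70 ≈ 92001.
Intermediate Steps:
D(X) = X/14 (D(X) = X*(1/14) = X/14)
l(J) = 0
C(f) = 1/f (C(f) = 1/(f + 0) = 1/f)
92025 + (232*C(-10) + D(-13)) = 92025 + (232/(-10) + (1/14)*(-13)) = 92025 + (232*(-⅒) - 13/14) = 92025 + (-116/5 - 13/14) = 92025 - 1689/70 = 6440061/70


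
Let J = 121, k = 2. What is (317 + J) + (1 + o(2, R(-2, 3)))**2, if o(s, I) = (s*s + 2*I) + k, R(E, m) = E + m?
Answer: 519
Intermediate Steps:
o(s, I) = 2 + s**2 + 2*I (o(s, I) = (s*s + 2*I) + 2 = (s**2 + 2*I) + 2 = 2 + s**2 + 2*I)
(317 + J) + (1 + o(2, R(-2, 3)))**2 = (317 + 121) + (1 + (2 + 2**2 + 2*(-2 + 3)))**2 = 438 + (1 + (2 + 4 + 2*1))**2 = 438 + (1 + (2 + 4 + 2))**2 = 438 + (1 + 8)**2 = 438 + 9**2 = 438 + 81 = 519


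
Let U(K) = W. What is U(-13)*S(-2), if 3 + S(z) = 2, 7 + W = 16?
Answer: -9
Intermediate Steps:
W = 9 (W = -7 + 16 = 9)
U(K) = 9
S(z) = -1 (S(z) = -3 + 2 = -1)
U(-13)*S(-2) = 9*(-1) = -9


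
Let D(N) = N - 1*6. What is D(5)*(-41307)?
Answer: 41307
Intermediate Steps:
D(N) = -6 + N (D(N) = N - 6 = -6 + N)
D(5)*(-41307) = (-6 + 5)*(-41307) = -1*(-41307) = 41307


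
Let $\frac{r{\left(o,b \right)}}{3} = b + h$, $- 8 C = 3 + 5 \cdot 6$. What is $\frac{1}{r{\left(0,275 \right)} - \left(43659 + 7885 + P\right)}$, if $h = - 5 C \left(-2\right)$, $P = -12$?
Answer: $- \frac{4}{203323} \approx -1.9673 \cdot 10^{-5}$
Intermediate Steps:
$C = - \frac{33}{8}$ ($C = - \frac{3 + 5 \cdot 6}{8} = - \frac{3 + 30}{8} = \left(- \frac{1}{8}\right) 33 = - \frac{33}{8} \approx -4.125$)
$h = - \frac{165}{4}$ ($h = \left(-5\right) \left(- \frac{33}{8}\right) \left(-2\right) = \frac{165}{8} \left(-2\right) = - \frac{165}{4} \approx -41.25$)
$r{\left(o,b \right)} = - \frac{495}{4} + 3 b$ ($r{\left(o,b \right)} = 3 \left(b - \frac{165}{4}\right) = 3 \left(- \frac{165}{4} + b\right) = - \frac{495}{4} + 3 b$)
$\frac{1}{r{\left(0,275 \right)} - \left(43659 + 7885 + P\right)} = \frac{1}{\left(- \frac{495}{4} + 3 \cdot 275\right) - \left(43647 + 7885\right)} = \frac{1}{\left(- \frac{495}{4} + 825\right) - 51532} = \frac{1}{\frac{2805}{4} - 51532} = \frac{1}{- \frac{203323}{4}} = - \frac{4}{203323}$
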